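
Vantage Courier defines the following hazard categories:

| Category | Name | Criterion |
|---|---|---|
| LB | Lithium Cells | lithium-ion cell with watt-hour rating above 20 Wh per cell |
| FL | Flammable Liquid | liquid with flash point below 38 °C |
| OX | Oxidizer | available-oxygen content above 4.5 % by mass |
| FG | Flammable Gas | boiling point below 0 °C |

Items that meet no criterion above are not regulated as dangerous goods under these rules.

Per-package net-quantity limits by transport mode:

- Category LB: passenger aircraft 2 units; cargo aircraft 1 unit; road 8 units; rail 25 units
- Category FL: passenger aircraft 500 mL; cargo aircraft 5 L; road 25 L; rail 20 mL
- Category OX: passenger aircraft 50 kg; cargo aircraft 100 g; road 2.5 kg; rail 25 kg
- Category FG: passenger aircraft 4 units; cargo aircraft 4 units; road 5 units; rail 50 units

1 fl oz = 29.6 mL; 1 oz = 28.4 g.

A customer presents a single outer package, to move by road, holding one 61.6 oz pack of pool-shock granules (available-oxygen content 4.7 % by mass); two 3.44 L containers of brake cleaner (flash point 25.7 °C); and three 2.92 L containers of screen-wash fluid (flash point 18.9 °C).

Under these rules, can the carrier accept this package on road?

Yes

With available-oxygen content 4.7 % by mass (> 4.5 % by mass), the pool-shock granules fall in Category OX.
With flash point 25.7 °C (< 38 °C), the brake cleaner falls in Category FL.
With flash point 18.9 °C (< 38 °C), the screen-wash fluid falls in Category FL.
Total Category FL: (two 3.44 L containers = 6.88 L) + (three 2.92 L containers = 8.76 L) = 15.64 L.
15.64 L is within the road limit of 25 L for Category FL.
Category OX quantity: one 61.6 oz pack = 1749.44 g.
1749.44 g ≤ 2.5 kg (road limit, Category OX) — within limit.
Every hazard category is within its road limit and no segregation rule is violated.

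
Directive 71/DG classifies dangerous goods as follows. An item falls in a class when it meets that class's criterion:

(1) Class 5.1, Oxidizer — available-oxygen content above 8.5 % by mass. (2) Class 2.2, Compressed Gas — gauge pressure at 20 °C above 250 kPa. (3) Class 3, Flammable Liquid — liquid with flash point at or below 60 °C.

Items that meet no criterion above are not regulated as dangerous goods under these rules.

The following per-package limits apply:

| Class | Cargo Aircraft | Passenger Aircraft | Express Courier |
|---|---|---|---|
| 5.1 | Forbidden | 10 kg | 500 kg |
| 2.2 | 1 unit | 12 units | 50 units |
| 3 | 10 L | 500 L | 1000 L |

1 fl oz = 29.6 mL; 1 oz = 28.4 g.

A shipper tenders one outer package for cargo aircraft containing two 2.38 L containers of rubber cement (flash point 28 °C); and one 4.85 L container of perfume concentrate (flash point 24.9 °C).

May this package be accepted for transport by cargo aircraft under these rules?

The rubber cement has flash point 28 °C, which is ≤ 60 °C, so it is Class 3 (Flammable Liquid).
With flash point 24.9 °C (≤ 60 °C), the perfume concentrate falls in Class 3.
Total Class 3: (two 2.38 L containers = 4.76 L) + 4.85 L = 9.61 L.
That is within the Class 3 cargo aircraft limit of 10 L.

Yes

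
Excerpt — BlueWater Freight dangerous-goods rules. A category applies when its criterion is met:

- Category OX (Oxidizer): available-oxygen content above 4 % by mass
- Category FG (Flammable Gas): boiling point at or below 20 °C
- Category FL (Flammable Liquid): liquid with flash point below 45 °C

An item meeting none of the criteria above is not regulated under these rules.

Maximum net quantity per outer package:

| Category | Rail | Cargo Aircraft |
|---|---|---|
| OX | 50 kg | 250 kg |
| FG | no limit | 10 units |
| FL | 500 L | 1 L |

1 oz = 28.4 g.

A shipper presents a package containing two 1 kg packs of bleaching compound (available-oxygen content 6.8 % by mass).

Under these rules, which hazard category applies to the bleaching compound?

The bleaching compound has available-oxygen content 6.8 % by mass, which is > 4 % by mass, so it is Category OX (Oxidizer).

Category OX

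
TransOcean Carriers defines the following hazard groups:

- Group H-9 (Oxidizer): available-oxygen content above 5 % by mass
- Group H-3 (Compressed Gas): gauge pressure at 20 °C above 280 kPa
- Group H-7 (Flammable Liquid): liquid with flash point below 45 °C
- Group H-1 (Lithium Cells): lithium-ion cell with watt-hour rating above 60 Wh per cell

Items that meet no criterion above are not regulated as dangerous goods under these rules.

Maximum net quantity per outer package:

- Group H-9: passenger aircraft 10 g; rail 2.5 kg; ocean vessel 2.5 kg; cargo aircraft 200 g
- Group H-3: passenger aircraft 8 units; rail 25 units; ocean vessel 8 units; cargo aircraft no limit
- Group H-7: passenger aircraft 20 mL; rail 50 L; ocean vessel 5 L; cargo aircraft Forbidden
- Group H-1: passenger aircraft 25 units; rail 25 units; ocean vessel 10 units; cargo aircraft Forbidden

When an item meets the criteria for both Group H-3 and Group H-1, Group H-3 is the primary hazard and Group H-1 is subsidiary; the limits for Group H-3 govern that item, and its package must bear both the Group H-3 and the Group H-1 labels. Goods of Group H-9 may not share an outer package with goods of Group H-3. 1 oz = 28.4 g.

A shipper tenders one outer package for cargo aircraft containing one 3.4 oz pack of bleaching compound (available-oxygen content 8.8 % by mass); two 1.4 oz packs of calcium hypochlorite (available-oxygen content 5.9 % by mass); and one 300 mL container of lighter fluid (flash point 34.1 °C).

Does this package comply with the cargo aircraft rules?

No

With available-oxygen content 8.8 % by mass (> 5 % by mass), the bleaching compound falls in Group H-9.
With available-oxygen content 5.9 % by mass (> 5 % by mass), the calcium hypochlorite falls in Group H-9.
With flash point 34.1 °C (< 45 °C), the lighter fluid falls in Group H-7.
Group H-7 quantity: 300 mL.
By cargo aircraft, Group H-7 is Forbidden regardless of quantity.
Total Group H-9: (one 3.4 oz pack = 96.56 g) + (two 1.4 oz packs = 79.52 g) = 176.08 g.
176.08 g ≤ 200 g (cargo aircraft limit, Group H-9) — within limit.
The segregation rule (Group H-9 with Group H-3) does not apply to Group H-7 with Group H-9.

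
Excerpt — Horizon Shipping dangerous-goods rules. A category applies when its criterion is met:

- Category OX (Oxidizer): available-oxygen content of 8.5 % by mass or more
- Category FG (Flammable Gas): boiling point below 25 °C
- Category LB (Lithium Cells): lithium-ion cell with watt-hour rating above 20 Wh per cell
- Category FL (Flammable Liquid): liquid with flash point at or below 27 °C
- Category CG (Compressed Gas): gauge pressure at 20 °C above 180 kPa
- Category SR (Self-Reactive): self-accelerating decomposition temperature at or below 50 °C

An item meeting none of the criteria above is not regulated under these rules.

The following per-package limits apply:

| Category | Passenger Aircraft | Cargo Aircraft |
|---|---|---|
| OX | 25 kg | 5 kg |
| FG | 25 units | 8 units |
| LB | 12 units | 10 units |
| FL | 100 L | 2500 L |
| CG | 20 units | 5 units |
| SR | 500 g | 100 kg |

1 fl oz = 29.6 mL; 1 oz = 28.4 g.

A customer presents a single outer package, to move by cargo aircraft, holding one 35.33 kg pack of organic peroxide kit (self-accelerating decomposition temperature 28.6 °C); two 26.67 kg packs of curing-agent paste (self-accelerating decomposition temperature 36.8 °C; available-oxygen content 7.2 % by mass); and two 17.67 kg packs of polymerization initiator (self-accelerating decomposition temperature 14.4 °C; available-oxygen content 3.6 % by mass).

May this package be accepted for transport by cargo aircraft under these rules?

With self-accelerating decomposition temperature 28.6 °C (≤ 50 °C), the organic peroxide kit falls in Category SR.
With self-accelerating decomposition temperature 36.8 °C (≤ 50 °C), the curing-agent paste falls in Category SR.
The polymerization initiator has self-accelerating decomposition temperature 14.4 °C, which is ≤ 50 °C, so it is Category SR (Self-Reactive).
Category SR net quantity: 35.33 kg + (two 26.67 kg packs = 53.34 kg) + (two 17.67 kg packs = 35.34 kg) = 124.01 kg.
124.01 kg > 100 kg (cargo aircraft limit, Category SR) — over the limit.

No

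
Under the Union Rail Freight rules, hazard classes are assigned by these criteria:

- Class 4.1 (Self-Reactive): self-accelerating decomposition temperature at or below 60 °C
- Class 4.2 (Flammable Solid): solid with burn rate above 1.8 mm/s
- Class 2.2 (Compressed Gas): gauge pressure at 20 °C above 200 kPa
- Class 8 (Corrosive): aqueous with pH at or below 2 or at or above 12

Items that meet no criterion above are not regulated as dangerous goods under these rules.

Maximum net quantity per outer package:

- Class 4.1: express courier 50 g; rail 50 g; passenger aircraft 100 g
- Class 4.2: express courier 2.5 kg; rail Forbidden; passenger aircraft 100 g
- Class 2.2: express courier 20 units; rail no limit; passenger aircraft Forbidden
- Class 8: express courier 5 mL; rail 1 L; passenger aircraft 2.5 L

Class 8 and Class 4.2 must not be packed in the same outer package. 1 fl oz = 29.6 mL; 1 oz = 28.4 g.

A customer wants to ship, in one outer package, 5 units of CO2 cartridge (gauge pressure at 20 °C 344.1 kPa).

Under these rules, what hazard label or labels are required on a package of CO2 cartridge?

With gauge pressure at 20 °C 344.1 kPa (> 200 kPa), the CO2 cartridge falls in Class 2.2.
Only the Class 2.2 label is required.

Class 2.2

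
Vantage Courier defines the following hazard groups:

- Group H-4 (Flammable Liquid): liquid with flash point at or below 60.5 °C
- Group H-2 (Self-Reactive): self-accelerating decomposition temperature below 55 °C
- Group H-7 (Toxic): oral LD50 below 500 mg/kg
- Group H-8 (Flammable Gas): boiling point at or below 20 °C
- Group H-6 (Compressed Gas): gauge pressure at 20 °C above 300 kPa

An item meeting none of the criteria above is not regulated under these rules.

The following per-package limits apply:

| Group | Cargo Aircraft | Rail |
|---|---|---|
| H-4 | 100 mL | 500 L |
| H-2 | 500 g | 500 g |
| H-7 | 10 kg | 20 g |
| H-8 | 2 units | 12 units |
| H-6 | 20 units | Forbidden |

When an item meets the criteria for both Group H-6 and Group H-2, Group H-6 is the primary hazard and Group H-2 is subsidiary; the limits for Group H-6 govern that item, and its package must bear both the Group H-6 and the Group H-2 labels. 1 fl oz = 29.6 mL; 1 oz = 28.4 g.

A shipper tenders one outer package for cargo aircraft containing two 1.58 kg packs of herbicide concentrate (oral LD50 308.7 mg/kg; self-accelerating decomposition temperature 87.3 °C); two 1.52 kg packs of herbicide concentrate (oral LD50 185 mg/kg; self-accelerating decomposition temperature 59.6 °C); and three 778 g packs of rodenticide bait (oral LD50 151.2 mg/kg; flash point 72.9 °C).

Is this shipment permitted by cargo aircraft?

Yes

Oral LD50 308.7 mg/kg meets the Group H-7 criterion (Toxic), so the herbicide concentrate is Group H-7.
Herbicide concentrate: oral LD50 185 mg/kg < 500 mg/kg → Group H-7 (Toxic).
The rodenticide bait has oral LD50 151.2 mg/kg, which is < 500 mg/kg, so it is Group H-7 (Toxic).
Total Group H-7: (two 1.58 kg packs = 3.16 kg) + (two 1.52 kg packs = 3.04 kg) + (three 778 g packs = 2.334 kg) = 8.534 kg.
That is within the Group H-7 cargo aircraft limit of 10 kg.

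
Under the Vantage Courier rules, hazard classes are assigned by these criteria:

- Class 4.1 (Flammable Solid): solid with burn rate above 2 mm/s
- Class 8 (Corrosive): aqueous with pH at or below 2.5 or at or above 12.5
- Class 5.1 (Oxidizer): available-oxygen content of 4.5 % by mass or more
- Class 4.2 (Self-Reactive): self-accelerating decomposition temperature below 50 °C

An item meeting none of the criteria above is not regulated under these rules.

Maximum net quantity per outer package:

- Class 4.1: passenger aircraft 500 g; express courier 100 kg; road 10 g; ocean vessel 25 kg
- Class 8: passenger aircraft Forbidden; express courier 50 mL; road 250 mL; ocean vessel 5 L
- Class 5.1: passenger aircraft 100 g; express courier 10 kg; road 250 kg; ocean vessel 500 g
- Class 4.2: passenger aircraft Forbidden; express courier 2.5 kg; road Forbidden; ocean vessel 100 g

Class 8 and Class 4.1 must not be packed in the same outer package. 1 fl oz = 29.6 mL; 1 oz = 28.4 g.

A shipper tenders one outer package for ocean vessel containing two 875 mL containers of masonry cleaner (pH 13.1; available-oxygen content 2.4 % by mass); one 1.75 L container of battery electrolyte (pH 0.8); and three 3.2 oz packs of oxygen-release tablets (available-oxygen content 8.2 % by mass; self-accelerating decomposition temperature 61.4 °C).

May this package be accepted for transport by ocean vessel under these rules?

Masonry cleaner: pH 13.1 ≥ 12.5 → Class 8 (Corrosive).
With pH 0.8 (≤ 2.5), the battery electrolyte falls in Class 8.
The oxygen-release tablets have available-oxygen content 8.2 % by mass, which is ≥ 4.5 % by mass, so they are Class 5.1 (Oxidizer).
Total Class 8: (two 875 mL containers = 1.75 L) + 1.75 L = 3.5 L.
That is within the Class 8 ocean vessel limit of 5 L.
Class 5.1 quantity: three 3.2 oz packs = 272.64 g.
272.64 g ≤ 500 g (ocean vessel limit, Class 5.1) — within limit.
The segregation rule (Class 8 with Class 4.1) does not apply to Class 8 with Class 5.1.
Every hazard class is within its ocean vessel limit and no segregation rule is violated.

Yes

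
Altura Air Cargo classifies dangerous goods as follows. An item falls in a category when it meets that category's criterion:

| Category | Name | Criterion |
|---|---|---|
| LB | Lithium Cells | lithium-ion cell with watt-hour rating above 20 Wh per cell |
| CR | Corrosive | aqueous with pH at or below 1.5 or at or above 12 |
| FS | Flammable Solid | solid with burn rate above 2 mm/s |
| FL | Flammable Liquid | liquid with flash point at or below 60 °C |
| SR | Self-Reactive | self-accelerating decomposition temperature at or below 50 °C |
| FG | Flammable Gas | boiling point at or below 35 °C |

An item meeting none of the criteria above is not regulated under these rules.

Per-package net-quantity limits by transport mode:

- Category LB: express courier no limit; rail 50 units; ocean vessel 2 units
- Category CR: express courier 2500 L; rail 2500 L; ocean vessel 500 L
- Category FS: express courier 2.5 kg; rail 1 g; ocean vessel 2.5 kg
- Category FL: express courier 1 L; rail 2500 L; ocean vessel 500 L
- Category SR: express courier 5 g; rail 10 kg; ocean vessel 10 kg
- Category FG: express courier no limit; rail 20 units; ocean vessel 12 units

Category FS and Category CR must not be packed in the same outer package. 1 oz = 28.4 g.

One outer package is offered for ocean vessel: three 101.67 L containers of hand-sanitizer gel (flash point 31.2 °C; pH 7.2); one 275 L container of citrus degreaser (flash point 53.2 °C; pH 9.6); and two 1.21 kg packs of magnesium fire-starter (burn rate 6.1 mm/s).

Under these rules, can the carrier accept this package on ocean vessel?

No

Flash point 31.2 °C meets the Category FL criterion (Flammable Liquid), so the hand-sanitizer gel is Category FL.
With flash point 53.2 °C (≤ 60 °C), the citrus degreaser falls in Category FL.
The magnesium fire-starter has burn rate 6.1 mm/s, which is > 2 mm/s, so it is Category FS (Flammable Solid).
Category FL net quantity: (three 101.67 L containers = 305.01 L) + 275 L = 580.01 L.
580.01 L > 500 L (ocean vessel limit, Category FL) — over the limit.
Category FS quantity: two 1.21 kg packs = 2.42 kg.
2.42 kg is within the ocean vessel limit of 2.5 kg for Category FS.
The segregation rule (Category FS with Category CR) does not apply to Category FL with Category FS.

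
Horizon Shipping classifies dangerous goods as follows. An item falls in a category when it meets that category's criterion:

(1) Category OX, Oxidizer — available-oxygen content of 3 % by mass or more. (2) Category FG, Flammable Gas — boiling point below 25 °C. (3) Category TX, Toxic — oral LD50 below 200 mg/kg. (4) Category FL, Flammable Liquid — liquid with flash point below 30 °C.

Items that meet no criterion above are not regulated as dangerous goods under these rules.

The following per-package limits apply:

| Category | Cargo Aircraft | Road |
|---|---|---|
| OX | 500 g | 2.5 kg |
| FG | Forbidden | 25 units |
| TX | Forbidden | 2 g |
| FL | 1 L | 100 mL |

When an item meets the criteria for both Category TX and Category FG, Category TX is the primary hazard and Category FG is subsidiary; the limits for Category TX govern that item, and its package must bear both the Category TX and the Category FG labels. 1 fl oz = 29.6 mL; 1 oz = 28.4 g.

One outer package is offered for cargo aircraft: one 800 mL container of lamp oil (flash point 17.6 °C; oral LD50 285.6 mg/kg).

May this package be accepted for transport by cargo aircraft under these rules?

Yes

With flash point 17.6 °C (< 30 °C), the lamp oil falls in Category FL.
Category FL quantity: 800 mL.
That is within the Category FL cargo aircraft limit of 1 L.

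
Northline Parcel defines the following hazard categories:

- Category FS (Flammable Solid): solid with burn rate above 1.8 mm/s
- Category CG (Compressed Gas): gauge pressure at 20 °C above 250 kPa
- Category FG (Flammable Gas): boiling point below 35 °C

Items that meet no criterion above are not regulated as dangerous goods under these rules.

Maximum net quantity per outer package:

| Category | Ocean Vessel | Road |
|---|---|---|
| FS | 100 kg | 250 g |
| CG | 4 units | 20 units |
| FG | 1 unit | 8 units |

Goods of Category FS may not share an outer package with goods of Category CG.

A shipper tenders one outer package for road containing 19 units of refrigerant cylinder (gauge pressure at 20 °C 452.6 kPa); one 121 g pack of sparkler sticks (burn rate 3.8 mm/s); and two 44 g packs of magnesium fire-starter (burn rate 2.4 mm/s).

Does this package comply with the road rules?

The refrigerant cylinder has gauge pressure at 20 °C 452.6 kPa, which is > 250 kPa, so it is Category CG (Compressed Gas).
Sparkler sticks: burn rate 3.8 mm/s > 1.8 mm/s → Category FS (Flammable Solid).
With burn rate 2.4 mm/s (> 1.8 mm/s), the magnesium fire-starter falls in Category FS.
Category FS net quantity: 121 g + (two 44 g packs = 88 g) = 209 g.
209 g ≤ 250 g (road limit, Category FS) — within limit.
Category CG quantity: 19 units.
19 units ≤ 20 units (road limit, Category CG) — within limit.
Category FS and Category CG may not share an outer package.

No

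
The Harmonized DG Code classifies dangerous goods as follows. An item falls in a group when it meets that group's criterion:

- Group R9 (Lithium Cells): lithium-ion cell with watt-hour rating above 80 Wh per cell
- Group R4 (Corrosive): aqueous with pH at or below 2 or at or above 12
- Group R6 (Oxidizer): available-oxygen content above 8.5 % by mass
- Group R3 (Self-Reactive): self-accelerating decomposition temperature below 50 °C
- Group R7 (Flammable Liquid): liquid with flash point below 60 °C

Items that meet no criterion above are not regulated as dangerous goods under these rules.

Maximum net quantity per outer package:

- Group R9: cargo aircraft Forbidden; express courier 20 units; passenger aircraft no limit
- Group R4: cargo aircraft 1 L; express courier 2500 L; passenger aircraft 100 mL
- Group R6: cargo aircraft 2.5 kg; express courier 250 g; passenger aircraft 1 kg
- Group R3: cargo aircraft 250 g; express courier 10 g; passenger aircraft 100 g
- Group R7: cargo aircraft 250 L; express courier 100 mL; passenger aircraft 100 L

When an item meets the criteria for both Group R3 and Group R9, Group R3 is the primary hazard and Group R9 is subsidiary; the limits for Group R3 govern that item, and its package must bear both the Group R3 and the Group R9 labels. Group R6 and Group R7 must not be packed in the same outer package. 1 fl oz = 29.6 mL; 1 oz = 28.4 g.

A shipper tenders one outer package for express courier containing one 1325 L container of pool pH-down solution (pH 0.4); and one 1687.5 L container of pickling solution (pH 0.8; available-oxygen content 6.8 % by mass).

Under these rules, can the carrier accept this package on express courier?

Pool pH-down solution: pH 0.4 ≤ 2 → Group R4 (Corrosive).
The pickling solution has pH 0.8, which is ≤ 2, so it is Group R4 (Corrosive).
Total Group R4: 1325 L + 1687.5 L = 3012.5 L.
That exceeds the Group R4 express courier limit of 2500 L.

No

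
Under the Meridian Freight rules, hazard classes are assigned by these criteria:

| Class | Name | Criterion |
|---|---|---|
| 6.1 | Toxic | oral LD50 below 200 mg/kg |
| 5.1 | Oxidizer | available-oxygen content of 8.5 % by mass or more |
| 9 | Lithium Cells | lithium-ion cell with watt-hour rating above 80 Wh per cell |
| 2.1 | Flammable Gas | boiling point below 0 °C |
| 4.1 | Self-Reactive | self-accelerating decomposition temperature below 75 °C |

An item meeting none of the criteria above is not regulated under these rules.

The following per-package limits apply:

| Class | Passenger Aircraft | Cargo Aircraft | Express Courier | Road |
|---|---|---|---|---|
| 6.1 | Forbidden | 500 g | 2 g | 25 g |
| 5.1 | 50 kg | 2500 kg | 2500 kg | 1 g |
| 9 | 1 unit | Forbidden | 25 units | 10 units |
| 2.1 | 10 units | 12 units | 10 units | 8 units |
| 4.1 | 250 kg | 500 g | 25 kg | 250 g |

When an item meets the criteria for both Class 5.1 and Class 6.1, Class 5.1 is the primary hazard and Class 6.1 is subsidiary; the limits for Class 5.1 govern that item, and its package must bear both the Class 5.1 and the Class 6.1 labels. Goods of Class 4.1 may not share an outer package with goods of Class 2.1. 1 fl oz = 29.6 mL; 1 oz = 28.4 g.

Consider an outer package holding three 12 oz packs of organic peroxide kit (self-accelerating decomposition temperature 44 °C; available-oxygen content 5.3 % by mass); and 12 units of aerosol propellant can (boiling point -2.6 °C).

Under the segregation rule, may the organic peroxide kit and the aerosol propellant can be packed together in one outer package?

The organic peroxide kit has self-accelerating decomposition temperature 44 °C, which is < 75 °C, so it is Class 4.1 (Self-Reactive).
The aerosol propellant can has boiling point -2.6 °C, which is < 0 °C, so it is Class 2.1 (Flammable Gas).
Class 4.1 and Class 2.1 may not share an outer package.

No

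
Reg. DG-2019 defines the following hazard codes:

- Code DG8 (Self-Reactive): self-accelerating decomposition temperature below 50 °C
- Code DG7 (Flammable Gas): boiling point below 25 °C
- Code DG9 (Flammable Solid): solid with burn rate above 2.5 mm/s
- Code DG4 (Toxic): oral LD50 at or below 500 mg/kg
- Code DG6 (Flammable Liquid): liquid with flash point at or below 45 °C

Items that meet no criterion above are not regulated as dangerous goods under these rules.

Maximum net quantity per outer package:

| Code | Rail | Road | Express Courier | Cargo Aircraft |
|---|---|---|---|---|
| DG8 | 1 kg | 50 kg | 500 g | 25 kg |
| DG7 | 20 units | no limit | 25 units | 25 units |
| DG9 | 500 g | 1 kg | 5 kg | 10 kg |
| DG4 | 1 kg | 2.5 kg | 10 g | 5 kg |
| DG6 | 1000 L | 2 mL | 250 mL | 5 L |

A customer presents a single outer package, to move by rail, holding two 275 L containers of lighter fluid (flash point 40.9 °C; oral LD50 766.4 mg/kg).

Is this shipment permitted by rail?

Yes

Lighter fluid: flash point 40.9 °C ≤ 45 °C → Code DG6 (Flammable Liquid).
Code DG6 quantity: two 275 L containers = 550 L.
550 L is within the rail limit of 1000 L for Code DG6.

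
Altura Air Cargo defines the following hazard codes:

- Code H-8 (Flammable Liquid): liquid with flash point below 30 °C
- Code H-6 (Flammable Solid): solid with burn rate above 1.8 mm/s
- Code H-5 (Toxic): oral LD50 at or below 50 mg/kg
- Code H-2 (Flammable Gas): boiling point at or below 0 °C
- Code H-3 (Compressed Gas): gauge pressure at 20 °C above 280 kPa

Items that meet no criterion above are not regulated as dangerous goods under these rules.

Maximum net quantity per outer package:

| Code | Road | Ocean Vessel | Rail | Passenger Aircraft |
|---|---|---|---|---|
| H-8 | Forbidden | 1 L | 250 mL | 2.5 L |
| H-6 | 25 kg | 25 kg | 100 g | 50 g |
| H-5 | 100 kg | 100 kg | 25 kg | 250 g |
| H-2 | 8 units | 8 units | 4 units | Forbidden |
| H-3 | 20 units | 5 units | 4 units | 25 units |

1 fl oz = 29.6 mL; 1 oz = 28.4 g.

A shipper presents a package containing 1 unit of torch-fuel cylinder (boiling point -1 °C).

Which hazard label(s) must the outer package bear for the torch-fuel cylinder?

Code H-2

Torch-fuel cylinder: boiling point -1 °C ≤ 0 °C → Code H-2 (Flammable Gas).
Only the Code H-2 label is required.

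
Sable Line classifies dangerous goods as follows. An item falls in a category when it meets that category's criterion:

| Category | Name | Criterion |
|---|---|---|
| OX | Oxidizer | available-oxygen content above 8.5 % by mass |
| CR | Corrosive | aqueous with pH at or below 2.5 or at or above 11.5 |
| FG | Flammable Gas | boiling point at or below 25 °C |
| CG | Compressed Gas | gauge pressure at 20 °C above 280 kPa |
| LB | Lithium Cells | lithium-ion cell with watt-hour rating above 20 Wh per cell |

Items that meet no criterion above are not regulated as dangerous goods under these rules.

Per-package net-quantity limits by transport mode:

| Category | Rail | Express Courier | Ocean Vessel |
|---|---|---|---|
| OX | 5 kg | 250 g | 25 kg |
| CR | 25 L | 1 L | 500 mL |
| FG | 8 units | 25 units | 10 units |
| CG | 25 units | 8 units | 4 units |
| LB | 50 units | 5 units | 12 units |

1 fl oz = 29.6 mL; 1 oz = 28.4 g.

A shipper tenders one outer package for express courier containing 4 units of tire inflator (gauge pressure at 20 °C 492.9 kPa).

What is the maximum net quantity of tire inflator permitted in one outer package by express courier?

8 units

With gauge pressure at 20 °C 492.9 kPa (> 280 kPa), the tire inflator falls in Category CG.
The express courier limit for Category CG is 8 units.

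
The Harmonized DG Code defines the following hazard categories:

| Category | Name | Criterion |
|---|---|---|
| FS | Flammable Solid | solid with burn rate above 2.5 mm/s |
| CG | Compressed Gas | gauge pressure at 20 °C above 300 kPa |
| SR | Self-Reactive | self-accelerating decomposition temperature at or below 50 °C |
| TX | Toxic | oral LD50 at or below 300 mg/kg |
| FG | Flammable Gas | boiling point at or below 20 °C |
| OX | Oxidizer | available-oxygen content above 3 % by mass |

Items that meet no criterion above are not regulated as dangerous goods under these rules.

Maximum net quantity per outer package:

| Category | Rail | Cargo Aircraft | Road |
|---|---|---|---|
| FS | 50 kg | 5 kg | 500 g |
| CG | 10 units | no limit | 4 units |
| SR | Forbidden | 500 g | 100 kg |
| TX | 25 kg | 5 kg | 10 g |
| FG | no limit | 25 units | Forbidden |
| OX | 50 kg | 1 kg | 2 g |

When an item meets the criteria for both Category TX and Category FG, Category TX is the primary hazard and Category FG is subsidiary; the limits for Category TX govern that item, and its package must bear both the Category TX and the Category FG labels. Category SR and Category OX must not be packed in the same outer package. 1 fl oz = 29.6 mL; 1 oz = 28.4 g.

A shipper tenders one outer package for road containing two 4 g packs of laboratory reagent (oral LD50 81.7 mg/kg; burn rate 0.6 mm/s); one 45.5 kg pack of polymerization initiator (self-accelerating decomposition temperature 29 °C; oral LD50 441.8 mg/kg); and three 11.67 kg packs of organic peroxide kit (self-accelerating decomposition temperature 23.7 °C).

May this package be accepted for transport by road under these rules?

With oral LD50 81.7 mg/kg (≤ 300 mg/kg), the laboratory reagent falls in Category TX.
The polymerization initiator has self-accelerating decomposition temperature 29 °C, which is ≤ 50 °C, so it is Category SR (Self-Reactive).
Organic peroxide kit: self-accelerating decomposition temperature 23.7 °C ≤ 50 °C → Category SR (Self-Reactive).
Total Category SR: 45.5 kg + (three 11.67 kg packs = 35.01 kg) = 80.51 kg.
80.51 kg ≤ 100 kg (road limit, Category SR) — within limit.
Category TX quantity: two 4 g packs = 8 g.
That is within the Category TX road limit of 10 g.
The segregation rule (Category SR with Category OX) does not apply to Category SR with Category TX.
Every hazard category is within its road limit and no segregation rule is violated.

Yes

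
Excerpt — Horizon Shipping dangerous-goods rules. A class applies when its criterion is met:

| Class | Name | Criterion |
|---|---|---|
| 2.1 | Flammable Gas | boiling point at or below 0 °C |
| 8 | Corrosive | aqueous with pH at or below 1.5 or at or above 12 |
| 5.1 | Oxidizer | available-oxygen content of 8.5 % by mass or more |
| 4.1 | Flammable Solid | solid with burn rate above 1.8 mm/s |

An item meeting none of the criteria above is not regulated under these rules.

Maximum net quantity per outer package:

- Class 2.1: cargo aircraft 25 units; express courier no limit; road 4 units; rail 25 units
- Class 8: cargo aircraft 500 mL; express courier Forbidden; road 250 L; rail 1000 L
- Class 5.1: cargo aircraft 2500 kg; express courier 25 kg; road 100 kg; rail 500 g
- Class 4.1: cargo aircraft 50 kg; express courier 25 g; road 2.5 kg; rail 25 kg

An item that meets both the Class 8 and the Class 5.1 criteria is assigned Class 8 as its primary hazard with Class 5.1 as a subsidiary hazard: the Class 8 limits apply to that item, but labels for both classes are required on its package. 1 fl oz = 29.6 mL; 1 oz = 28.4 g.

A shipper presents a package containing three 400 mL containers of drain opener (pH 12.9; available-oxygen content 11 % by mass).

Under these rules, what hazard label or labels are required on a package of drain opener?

pH 12.9 meets the Class 8 criterion (Corrosive), so the drain opener is Class 8.
With available-oxygen content 11 % by mass (≥ 8.5 % by mass), the drain opener falls in Class 5.1.
By the precedence rule Class 8 is primary and Class 5.1 is subsidiary, and that rule requires both labels on the package.

Class 5.1 and 8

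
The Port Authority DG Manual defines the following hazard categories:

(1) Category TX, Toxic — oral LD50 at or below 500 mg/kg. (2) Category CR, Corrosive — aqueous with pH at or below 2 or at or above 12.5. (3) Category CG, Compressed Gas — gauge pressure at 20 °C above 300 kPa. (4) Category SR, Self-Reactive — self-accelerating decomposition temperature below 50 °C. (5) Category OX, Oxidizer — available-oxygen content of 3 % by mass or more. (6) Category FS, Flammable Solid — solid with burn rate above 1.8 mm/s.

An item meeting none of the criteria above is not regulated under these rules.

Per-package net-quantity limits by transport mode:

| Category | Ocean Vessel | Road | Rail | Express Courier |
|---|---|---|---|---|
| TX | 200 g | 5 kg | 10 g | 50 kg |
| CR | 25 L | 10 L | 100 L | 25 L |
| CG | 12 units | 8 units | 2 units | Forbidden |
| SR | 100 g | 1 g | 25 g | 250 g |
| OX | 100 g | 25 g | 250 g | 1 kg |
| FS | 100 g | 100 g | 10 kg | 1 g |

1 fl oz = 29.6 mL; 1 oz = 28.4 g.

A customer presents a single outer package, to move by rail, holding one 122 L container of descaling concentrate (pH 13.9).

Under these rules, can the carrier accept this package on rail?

No

pH 13.9 meets the Category CR criterion (Corrosive), so the descaling concentrate is Category CR.
Category CR quantity: 122 L.
That exceeds the Category CR rail limit of 100 L.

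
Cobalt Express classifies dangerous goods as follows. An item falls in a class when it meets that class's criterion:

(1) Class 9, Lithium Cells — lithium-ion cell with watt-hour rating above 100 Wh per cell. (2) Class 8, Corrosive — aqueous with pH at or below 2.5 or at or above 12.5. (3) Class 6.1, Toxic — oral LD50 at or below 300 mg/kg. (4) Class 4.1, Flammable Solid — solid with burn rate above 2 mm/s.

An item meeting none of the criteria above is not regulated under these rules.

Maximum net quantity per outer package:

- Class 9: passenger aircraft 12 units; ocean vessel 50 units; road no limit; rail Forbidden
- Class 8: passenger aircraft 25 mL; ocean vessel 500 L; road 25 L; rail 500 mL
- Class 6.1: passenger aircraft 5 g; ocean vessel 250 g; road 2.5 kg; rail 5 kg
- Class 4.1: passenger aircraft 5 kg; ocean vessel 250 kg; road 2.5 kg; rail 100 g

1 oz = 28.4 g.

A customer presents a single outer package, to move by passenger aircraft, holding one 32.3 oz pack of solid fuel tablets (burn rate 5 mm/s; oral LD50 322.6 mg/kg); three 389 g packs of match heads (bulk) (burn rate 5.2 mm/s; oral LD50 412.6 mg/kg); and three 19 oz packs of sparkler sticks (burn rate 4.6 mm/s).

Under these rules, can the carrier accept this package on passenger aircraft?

Yes

Burn rate 5 mm/s meets the Class 4.1 criterion (Flammable Solid), so the solid fuel tablets are Class 4.1.
Burn rate 5.2 mm/s meets the Class 4.1 criterion (Flammable Solid), so the match heads (bulk) are Class 4.1.
With burn rate 4.6 mm/s (> 2 mm/s), the sparkler sticks fall in Class 4.1.
Class 4.1 net quantity: (one 32.3 oz pack = 917.32 g) + (three 389 g packs = 1.167 kg) + (three 19 oz packs = 1618.8 g) = 3703.12 g.
3703.12 g is within the passenger aircraft limit of 5 kg for Class 4.1.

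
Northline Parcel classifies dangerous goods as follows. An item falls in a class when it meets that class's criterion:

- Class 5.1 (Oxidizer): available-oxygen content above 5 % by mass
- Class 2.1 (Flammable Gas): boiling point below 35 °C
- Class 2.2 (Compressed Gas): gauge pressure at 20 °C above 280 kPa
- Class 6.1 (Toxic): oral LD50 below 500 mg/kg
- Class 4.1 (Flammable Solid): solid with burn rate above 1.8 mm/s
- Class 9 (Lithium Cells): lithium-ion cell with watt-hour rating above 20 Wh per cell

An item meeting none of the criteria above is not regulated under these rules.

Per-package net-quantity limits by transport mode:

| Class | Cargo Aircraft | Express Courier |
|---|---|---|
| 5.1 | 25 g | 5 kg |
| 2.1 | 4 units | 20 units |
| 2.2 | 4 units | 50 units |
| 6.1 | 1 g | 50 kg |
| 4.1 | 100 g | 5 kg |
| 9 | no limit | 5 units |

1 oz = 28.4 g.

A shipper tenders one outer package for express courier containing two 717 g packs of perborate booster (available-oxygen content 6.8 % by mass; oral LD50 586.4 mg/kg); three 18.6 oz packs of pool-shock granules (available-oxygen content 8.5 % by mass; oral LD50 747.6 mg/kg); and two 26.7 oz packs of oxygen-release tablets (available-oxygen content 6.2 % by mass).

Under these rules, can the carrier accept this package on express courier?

Yes

The perborate booster has available-oxygen content 6.8 % by mass, which is > 5 % by mass, so it is Class 5.1 (Oxidizer).
Pool-shock granules: available-oxygen content 8.5 % by mass > 5 % by mass → Class 5.1 (Oxidizer).
With available-oxygen content 6.2 % by mass (> 5 % by mass), the oxygen-release tablets fall in Class 5.1.
Total Class 5.1: (two 717 g packs = 1.434 kg) + (three 18.6 oz packs = 1584.72 g) + (two 26.7 oz packs = 1516.56 g) = 4535.28 g.
4535.28 g is within the express courier limit of 5 kg for Class 5.1.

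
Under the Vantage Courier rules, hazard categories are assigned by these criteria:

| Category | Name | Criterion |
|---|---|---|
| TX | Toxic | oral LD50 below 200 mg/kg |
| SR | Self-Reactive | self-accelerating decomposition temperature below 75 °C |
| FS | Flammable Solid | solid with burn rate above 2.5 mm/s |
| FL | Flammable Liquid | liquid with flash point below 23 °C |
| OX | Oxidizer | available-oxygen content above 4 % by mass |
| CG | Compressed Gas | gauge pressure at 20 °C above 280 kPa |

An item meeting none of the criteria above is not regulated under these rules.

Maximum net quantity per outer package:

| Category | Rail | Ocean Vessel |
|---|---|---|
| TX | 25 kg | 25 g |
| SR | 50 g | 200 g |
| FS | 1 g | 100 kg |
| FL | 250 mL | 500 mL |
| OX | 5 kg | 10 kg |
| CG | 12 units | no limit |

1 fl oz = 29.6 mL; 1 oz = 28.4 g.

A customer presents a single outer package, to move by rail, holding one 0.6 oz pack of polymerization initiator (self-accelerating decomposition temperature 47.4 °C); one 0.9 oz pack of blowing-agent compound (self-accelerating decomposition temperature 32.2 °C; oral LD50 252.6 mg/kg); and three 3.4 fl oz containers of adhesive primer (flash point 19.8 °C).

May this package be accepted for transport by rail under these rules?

With self-accelerating decomposition temperature 47.4 °C (< 75 °C), the polymerization initiator falls in Category SR.
With self-accelerating decomposition temperature 32.2 °C (< 75 °C), the blowing-agent compound falls in Category SR.
Flash point 19.8 °C meets the Category FL criterion (Flammable Liquid), so the adhesive primer is Category FL.
Category FL quantity: three 3.4 fl oz containers = 301.92 mL.
That exceeds the Category FL rail limit of 250 mL.
Total Category SR: (one 0.6 oz pack = 17.04 g) + (one 0.9 oz pack = 25.56 g) = 42.6 g.
That is within the Category SR rail limit of 50 g.

No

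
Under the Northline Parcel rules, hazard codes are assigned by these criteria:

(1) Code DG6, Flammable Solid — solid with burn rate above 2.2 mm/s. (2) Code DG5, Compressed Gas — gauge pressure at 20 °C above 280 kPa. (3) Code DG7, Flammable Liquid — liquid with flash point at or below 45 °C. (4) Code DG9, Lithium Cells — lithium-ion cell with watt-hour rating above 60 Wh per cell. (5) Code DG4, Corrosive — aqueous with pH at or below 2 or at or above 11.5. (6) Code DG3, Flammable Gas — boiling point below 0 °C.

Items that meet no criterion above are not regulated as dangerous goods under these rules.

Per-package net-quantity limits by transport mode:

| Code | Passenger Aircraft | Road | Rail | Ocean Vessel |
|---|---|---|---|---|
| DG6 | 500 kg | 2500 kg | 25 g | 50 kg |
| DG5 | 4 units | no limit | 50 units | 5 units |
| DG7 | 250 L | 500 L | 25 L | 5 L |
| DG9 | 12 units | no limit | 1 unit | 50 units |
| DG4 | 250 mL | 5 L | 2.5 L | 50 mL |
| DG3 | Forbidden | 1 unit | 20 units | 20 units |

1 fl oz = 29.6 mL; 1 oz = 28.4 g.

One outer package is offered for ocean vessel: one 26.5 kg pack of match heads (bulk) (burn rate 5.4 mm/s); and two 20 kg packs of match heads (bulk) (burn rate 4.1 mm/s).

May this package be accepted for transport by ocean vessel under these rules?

Match heads (bulk): burn rate 5.4 mm/s > 2.2 mm/s → Code DG6 (Flammable Solid).
The match heads (bulk) have burn rate 4.1 mm/s, which is > 2.2 mm/s, so they are Code DG6 (Flammable Solid).
Total Code DG6: 26.5 kg + (two 20 kg packs = 40 kg) = 66.5 kg.
66.5 kg > 50 kg (ocean vessel limit, Code DG6) — over the limit.

No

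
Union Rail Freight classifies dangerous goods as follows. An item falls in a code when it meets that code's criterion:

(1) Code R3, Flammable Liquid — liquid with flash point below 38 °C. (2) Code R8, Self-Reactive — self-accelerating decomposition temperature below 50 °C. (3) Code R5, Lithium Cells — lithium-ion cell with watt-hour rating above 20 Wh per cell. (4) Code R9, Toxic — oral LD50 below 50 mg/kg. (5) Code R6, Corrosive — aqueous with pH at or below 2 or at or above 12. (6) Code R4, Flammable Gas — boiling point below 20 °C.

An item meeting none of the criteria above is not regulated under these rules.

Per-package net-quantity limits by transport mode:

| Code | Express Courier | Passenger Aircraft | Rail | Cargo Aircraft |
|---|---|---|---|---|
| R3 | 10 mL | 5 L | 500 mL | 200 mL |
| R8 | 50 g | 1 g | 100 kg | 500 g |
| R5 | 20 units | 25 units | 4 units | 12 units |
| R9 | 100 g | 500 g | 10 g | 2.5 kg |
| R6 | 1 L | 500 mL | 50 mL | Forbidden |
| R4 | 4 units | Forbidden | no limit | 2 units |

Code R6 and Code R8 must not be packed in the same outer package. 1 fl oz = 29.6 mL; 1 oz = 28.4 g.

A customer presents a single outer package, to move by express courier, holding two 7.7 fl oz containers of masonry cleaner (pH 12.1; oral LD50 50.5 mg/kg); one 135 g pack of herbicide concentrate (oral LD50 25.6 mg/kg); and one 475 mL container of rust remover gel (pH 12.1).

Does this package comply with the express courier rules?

Masonry cleaner: pH 12.1 ≥ 12 → Code R6 (Corrosive).
Oral LD50 25.6 mg/kg meets the Code R9 criterion (Toxic), so the herbicide concentrate is Code R9.
pH 12.1 meets the Code R6 criterion (Corrosive), so the rust remover gel is Code R6.
Total Code R6: (two 7.7 fl oz containers = 455.84 mL) + 475 mL = 930.84 mL.
930.84 mL ≤ 1 L (express courier limit, Code R6) — within limit.
Code R9 quantity: 135 g.
135 g exceeds the express courier limit of 100 g for Code R9.
The segregation rule (Code R6 with Code R8) does not apply to Code R6 with Code R9.

No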